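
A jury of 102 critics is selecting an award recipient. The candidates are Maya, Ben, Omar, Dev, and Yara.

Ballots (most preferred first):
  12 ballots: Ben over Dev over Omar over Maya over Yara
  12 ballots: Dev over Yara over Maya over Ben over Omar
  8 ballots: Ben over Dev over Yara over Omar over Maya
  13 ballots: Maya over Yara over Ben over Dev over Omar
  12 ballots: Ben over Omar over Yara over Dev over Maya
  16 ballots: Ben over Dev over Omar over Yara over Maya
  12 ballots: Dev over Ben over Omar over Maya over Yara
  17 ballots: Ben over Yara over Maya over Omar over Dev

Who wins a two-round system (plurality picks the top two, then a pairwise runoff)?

Ben

Round 1 first-place votes: Maya 13, Ben 65, Omar 0, Dev 24, Yara 0. Ben and Dev advance.
Runoff: Ben is ranked above Dev on 78 ballots, Dev above Ben on 24.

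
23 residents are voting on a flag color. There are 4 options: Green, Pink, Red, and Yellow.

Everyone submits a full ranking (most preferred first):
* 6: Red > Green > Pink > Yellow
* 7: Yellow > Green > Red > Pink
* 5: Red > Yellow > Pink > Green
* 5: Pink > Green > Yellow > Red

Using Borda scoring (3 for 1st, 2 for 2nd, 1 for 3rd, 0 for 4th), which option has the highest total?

Green: 6×2 + 7×2 + 5×0 + 5×2 = 36
Pink: 6×1 + 7×0 + 5×1 + 5×3 = 26
Red: 6×3 + 7×1 + 5×3 + 5×0 = 40
Yellow: 6×0 + 7×3 + 5×2 + 5×1 = 36

Red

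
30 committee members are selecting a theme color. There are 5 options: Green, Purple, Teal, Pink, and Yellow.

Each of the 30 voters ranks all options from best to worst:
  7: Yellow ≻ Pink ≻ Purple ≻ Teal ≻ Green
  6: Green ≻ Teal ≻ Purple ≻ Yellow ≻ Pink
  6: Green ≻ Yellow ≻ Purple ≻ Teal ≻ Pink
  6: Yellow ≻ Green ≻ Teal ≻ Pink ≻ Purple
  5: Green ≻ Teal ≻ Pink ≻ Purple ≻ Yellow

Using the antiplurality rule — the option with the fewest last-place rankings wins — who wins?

Teal

Last-place votes: Green 7, Purple 6, Teal 0, Pink 12, Yellow 5.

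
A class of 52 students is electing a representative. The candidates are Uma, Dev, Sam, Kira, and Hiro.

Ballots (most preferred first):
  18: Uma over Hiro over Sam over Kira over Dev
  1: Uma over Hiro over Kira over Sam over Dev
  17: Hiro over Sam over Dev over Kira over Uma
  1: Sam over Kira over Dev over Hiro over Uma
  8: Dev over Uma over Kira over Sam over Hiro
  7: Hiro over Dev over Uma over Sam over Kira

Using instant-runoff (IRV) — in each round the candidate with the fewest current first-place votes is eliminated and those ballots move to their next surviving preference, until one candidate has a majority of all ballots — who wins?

Uma

Round 1: Uma 19, Dev 8, Sam 1, Kira 0, Hiro 24. Kira eliminated.
Round 2: Uma 19, Dev 8, Sam 1, Hiro 24. Sam eliminated.
Round 3: Uma 19, Dev 9, Hiro 24. Dev eliminated.
Round 4: Uma 27, Hiro 25. Uma has a majority (≥27).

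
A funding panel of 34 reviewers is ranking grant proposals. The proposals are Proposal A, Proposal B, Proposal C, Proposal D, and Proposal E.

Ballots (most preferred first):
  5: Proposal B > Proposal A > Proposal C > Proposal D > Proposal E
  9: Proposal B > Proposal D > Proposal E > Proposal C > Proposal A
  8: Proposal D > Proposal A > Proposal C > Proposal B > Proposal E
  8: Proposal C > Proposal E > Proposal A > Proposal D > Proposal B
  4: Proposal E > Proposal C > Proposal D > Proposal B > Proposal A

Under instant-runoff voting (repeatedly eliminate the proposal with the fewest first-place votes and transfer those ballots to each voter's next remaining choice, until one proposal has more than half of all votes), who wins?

Round 1: Proposal A 0, Proposal B 14, Proposal C 8, Proposal D 8, Proposal E 4. Proposal A eliminated.
Round 2: Proposal B 14, Proposal C 8, Proposal D 8, Proposal E 4. Proposal E eliminated.
Round 3: Proposal B 14, Proposal C 12, Proposal D 8. Proposal D eliminated.
Round 4: Proposal B 14, Proposal C 20. Proposal C has a majority (≥18).

Proposal C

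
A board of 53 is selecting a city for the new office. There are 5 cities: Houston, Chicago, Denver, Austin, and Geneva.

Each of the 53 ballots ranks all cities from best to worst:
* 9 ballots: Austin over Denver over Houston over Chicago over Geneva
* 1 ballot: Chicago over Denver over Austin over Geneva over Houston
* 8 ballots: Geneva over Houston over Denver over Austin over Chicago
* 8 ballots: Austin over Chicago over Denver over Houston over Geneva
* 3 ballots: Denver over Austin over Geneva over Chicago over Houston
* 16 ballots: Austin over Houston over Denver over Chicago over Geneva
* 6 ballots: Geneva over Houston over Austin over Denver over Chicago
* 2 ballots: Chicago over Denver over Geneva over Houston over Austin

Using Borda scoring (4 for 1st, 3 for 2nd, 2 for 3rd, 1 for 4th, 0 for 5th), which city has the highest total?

Austin

Houston: 9×2 + 1×0 + 8×3 + 8×1 + 3×0 + 16×3 + 6×3 + 2×1 = 118
Chicago: 9×1 + 1×4 + 8×0 + 8×3 + 3×1 + 16×1 + 6×0 + 2×4 = 64
Denver: 9×3 + 1×3 + 8×2 + 8×2 + 3×4 + 16×2 + 6×1 + 2×3 = 118
Austin: 9×4 + 1×2 + 8×1 + 8×4 + 3×3 + 16×4 + 6×2 + 2×0 = 163
Geneva: 9×0 + 1×1 + 8×4 + 8×0 + 3×2 + 16×0 + 6×4 + 2×2 = 67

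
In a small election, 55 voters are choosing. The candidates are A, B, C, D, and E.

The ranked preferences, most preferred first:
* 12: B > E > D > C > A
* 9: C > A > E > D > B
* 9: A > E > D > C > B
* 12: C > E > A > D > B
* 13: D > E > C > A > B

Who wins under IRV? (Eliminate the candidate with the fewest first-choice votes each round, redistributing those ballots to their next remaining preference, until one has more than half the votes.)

Round 1: A 9, B 12, C 21, D 13, E 0. E eliminated.
Round 2: A 9, B 12, C 21, D 13. A eliminated.
Round 3: B 12, C 21, D 22. B eliminated.
Round 4: C 21, D 34. D has a majority (≥28).

D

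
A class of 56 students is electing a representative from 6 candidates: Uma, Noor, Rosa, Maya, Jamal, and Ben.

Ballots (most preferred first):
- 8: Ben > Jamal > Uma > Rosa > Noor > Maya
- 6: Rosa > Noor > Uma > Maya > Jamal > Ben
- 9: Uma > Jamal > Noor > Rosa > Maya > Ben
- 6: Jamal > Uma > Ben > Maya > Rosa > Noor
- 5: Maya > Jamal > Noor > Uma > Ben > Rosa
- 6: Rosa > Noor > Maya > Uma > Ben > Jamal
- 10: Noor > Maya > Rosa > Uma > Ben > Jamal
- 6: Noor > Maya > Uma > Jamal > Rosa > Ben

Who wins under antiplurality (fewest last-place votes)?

Uma

Last-place votes: Uma 0, Noor 6, Rosa 5, Maya 8, Jamal 16, Ben 21.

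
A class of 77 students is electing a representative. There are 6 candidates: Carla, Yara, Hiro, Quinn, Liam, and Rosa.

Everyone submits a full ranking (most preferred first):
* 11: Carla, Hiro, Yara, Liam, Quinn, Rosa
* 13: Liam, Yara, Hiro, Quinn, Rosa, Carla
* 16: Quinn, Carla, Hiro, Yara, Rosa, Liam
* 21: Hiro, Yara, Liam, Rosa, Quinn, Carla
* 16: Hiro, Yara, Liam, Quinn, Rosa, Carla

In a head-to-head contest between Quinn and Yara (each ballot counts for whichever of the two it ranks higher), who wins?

Yara

Quinn is ranked above Yara on 16 ballots; Yara above Quinn on 61.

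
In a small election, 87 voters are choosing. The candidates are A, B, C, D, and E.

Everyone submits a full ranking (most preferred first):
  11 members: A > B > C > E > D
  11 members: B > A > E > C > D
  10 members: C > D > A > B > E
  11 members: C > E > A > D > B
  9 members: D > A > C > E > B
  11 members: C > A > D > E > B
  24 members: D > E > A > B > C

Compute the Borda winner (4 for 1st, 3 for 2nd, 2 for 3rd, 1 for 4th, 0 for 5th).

A

A: 11×4 + 11×3 + 10×2 + 11×2 + 9×3 + 11×3 + 24×2 = 227
B: 11×3 + 11×4 + 10×1 + 11×0 + 9×0 + 11×0 + 24×1 = 111
C: 11×2 + 11×1 + 10×4 + 11×4 + 9×2 + 11×4 + 24×0 = 179
D: 11×0 + 11×0 + 10×3 + 11×1 + 9×4 + 11×2 + 24×4 = 195
E: 11×1 + 11×2 + 10×0 + 11×3 + 9×1 + 11×1 + 24×3 = 158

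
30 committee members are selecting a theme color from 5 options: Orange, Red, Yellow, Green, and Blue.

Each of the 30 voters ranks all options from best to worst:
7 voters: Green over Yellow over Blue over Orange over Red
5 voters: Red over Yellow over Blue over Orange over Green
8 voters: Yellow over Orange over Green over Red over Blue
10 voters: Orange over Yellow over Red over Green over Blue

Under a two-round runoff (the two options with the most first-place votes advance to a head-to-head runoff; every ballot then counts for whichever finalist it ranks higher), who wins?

Yellow

Round 1 first-place votes: Orange 10, Red 5, Yellow 8, Green 7, Blue 0. Orange and Yellow advance.
Runoff: Orange is ranked above Yellow on 10 ballots, Yellow above Orange on 20.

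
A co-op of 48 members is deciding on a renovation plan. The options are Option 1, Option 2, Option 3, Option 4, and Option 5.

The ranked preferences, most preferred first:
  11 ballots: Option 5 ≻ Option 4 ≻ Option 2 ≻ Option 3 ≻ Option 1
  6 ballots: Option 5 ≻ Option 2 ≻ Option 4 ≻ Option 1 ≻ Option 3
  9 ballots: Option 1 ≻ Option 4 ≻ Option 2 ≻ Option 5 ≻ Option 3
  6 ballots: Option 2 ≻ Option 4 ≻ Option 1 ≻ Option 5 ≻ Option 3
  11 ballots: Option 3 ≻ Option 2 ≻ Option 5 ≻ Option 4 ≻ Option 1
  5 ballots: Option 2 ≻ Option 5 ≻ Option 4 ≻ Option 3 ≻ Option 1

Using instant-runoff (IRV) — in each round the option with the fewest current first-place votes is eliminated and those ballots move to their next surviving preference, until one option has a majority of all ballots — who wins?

Option 2

Round 1: Option 1 9, Option 2 11, Option 3 11, Option 4 0, Option 5 17. Option 4 eliminated.
Round 2: Option 1 9, Option 2 11, Option 3 11, Option 5 17. Option 1 eliminated.
Round 3: Option 2 20, Option 3 11, Option 5 17. Option 3 eliminated.
Round 4: Option 2 31, Option 5 17. Option 2 has a majority (≥25).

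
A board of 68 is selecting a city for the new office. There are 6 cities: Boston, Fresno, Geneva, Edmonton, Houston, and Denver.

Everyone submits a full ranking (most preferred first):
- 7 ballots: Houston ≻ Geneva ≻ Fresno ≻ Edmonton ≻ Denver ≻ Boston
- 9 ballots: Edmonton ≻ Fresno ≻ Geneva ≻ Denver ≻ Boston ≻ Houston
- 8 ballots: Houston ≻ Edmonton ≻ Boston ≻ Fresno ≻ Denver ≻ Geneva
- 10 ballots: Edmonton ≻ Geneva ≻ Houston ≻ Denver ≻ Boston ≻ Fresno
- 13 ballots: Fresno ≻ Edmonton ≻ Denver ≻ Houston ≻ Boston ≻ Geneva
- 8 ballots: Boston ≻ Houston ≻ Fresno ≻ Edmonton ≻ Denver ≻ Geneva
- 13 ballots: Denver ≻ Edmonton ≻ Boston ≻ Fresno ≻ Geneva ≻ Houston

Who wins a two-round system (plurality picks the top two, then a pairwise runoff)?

Edmonton

Round 1 first-place votes: Boston 8, Fresno 13, Geneva 0, Edmonton 19, Houston 15, Denver 13. Edmonton and Houston advance.
Runoff: Edmonton is ranked above Houston on 45 ballots, Houston above Edmonton on 23.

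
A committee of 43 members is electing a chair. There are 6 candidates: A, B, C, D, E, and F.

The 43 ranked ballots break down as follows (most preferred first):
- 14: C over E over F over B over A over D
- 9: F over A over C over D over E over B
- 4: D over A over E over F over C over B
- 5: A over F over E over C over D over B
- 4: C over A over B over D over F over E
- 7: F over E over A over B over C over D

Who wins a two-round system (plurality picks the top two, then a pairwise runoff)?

F

Round 1 first-place votes: A 5, B 0, C 18, D 4, E 0, F 16. C and F advance.
Runoff: C is ranked above F on 18 ballots, F above C on 25.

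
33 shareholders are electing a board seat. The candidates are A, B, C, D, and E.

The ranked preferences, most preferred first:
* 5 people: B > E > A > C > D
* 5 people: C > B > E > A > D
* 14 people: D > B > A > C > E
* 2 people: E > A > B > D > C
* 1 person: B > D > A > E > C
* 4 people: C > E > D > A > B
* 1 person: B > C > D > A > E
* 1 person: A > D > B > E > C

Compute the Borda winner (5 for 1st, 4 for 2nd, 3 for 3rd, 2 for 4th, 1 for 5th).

A: 5×3 + 5×2 + 14×3 + 2×4 + 1×3 + 4×2 + 1×2 + 1×5 = 93
B: 5×5 + 5×4 + 14×4 + 2×3 + 1×5 + 4×1 + 1×5 + 1×3 = 124
C: 5×2 + 5×5 + 14×2 + 2×1 + 1×1 + 4×5 + 1×4 + 1×1 = 91
D: 5×1 + 5×1 + 14×5 + 2×2 + 1×4 + 4×3 + 1×3 + 1×4 = 107
E: 5×4 + 5×3 + 14×1 + 2×5 + 1×2 + 4×4 + 1×1 + 1×2 = 80

B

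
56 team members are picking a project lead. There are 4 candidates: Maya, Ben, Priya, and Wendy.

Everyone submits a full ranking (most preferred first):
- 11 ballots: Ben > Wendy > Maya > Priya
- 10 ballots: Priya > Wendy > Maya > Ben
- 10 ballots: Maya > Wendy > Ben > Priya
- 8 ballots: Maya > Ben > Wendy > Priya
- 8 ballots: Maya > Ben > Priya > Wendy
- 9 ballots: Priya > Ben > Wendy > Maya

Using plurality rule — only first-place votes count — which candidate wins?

First-place votes: Maya 26, Ben 11, Priya 19, Wendy 0.

Maya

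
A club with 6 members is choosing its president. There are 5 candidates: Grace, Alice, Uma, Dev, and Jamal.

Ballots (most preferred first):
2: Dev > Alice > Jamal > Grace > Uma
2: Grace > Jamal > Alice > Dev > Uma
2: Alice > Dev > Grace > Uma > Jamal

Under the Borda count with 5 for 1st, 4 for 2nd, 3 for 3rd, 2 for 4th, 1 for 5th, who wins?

Alice

Grace: 2×2 + 2×5 + 2×3 = 20
Alice: 2×4 + 2×3 + 2×5 = 24
Uma: 2×1 + 2×1 + 2×2 = 8
Dev: 2×5 + 2×2 + 2×4 = 22
Jamal: 2×3 + 2×4 + 2×1 = 16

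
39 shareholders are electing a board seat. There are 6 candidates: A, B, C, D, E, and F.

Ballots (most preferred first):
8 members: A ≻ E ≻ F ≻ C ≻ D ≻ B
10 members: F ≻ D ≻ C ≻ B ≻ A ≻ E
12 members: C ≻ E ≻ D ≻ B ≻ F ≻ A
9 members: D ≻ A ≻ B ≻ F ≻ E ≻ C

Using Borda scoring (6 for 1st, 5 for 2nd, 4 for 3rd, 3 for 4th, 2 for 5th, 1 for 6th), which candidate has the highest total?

A: 8×6 + 10×2 + 12×1 + 9×5 = 125
B: 8×1 + 10×3 + 12×3 + 9×4 = 110
C: 8×3 + 10×4 + 12×6 + 9×1 = 145
D: 8×2 + 10×5 + 12×4 + 9×6 = 168
E: 8×5 + 10×1 + 12×5 + 9×2 = 128
F: 8×4 + 10×6 + 12×2 + 9×3 = 143

D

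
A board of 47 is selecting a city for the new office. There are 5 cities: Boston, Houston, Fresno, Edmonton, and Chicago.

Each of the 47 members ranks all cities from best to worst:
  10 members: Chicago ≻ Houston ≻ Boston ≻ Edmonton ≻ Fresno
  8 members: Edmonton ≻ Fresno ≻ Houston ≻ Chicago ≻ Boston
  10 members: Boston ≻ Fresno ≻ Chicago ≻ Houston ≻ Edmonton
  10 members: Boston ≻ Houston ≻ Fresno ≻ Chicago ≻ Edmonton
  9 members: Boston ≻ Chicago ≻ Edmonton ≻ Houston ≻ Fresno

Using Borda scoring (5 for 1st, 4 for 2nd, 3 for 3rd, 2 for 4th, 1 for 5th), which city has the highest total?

Boston

Boston: 10×3 + 8×1 + 10×5 + 10×5 + 9×5 = 183
Houston: 10×4 + 8×3 + 10×2 + 10×4 + 9×2 = 142
Fresno: 10×1 + 8×4 + 10×4 + 10×3 + 9×1 = 121
Edmonton: 10×2 + 8×5 + 10×1 + 10×1 + 9×3 = 107
Chicago: 10×5 + 8×2 + 10×3 + 10×2 + 9×4 = 152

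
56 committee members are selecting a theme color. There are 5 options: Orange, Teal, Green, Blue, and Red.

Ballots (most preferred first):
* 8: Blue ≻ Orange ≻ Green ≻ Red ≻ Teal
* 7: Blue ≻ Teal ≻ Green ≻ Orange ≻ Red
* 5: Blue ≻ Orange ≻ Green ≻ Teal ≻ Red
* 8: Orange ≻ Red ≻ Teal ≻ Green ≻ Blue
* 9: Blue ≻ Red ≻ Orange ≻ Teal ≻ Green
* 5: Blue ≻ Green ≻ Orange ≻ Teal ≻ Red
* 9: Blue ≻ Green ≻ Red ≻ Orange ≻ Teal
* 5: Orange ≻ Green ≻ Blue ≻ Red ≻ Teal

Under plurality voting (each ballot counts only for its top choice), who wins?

Blue

First-place votes: Orange 13, Teal 0, Green 0, Blue 43, Red 0.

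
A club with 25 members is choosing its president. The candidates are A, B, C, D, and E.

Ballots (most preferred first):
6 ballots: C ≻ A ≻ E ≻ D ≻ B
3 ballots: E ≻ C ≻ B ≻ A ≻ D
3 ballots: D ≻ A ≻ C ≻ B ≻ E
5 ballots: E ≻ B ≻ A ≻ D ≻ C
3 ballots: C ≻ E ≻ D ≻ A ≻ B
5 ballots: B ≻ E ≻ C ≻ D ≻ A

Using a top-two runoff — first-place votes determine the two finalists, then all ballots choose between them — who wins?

E

Round 1 first-place votes: A 0, B 5, C 9, D 3, E 8. C and E advance.
Runoff: C is ranked above E on 12 ballots, E above C on 13.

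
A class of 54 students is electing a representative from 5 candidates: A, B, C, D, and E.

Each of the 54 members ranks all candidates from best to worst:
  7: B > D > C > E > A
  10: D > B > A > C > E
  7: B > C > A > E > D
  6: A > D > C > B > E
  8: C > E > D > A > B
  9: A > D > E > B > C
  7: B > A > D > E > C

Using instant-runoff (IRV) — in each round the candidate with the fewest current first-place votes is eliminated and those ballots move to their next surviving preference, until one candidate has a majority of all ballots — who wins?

Round 1: A 15, B 21, C 8, D 10, E 0. E eliminated.
Round 2: A 15, B 21, C 8, D 10. C eliminated.
Round 3: A 15, B 21, D 18. A eliminated.
Round 4: B 21, D 33. D has a majority (≥28).

D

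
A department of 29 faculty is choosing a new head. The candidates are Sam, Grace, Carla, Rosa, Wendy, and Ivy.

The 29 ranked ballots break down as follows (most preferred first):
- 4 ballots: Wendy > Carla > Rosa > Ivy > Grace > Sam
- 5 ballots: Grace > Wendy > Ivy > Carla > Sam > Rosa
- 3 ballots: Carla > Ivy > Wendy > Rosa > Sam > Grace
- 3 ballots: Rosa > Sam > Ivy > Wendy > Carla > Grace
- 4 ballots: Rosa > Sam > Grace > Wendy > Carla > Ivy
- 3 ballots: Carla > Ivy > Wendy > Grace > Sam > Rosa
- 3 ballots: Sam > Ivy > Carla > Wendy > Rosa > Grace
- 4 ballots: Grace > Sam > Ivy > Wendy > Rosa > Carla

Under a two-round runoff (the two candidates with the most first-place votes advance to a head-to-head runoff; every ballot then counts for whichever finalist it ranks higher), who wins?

Round 1 first-place votes: Sam 3, Grace 9, Carla 6, Rosa 7, Wendy 4, Ivy 0. Grace and Rosa advance.
Runoff: Grace is ranked above Rosa on 12 ballots, Rosa above Grace on 17.

Rosa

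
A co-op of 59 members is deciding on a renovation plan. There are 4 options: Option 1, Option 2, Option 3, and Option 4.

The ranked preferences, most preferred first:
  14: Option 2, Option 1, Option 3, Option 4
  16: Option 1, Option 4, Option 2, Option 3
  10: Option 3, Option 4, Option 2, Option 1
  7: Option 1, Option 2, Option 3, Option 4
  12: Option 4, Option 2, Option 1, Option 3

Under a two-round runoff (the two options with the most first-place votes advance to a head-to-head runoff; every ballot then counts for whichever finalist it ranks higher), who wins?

Option 2

Round 1 first-place votes: Option 1 23, Option 2 14, Option 3 10, Option 4 12. Option 1 and Option 2 advance.
Runoff: Option 1 is ranked above Option 2 on 23 ballots, Option 2 above Option 1 on 36.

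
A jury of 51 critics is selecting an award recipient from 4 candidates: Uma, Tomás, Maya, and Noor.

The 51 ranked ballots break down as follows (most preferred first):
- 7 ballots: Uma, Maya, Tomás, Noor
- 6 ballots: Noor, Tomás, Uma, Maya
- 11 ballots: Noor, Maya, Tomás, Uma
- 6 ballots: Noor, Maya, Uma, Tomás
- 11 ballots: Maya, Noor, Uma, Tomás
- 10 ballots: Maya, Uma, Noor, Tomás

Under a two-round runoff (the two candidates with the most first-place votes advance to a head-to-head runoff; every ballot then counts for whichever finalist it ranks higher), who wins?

Maya

Round 1 first-place votes: Uma 7, Tomás 0, Maya 21, Noor 23. Noor and Maya advance.
Runoff: Noor is ranked above Maya on 23 ballots, Maya above Noor on 28.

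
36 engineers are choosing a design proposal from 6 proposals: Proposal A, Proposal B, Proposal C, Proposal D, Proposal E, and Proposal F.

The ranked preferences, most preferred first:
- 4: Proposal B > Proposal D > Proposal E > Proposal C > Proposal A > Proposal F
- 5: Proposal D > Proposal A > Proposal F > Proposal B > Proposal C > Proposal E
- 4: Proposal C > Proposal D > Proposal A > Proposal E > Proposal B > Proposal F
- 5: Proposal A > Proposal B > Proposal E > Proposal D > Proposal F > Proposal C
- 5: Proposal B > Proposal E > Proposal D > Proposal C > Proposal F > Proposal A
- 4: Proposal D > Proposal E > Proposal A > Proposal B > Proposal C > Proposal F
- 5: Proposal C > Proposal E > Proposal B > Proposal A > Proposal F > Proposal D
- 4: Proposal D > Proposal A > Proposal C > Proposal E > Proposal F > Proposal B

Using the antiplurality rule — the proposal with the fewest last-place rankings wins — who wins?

Proposal B

Last-place votes: Proposal A 5, Proposal B 4, Proposal C 5, Proposal D 5, Proposal E 5, Proposal F 12.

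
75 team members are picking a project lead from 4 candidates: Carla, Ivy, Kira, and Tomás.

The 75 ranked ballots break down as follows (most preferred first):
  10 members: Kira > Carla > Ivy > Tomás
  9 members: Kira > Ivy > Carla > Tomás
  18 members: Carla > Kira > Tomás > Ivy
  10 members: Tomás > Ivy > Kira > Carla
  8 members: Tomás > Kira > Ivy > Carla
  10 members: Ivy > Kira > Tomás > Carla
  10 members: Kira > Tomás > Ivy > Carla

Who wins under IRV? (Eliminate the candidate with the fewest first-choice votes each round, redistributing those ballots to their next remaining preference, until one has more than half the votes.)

Kira

Round 1: Carla 18, Ivy 10, Kira 29, Tomás 18. Ivy eliminated.
Round 2: Carla 18, Kira 39, Tomás 18. Kira has a majority (≥38).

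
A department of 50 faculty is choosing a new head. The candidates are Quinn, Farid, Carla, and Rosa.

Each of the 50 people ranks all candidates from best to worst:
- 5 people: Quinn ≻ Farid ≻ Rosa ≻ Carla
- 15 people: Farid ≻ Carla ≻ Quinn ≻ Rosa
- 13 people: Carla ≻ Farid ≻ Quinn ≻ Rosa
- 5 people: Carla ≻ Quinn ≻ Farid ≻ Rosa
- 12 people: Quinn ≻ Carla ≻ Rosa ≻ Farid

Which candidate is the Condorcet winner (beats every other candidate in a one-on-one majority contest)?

Carla

Carla vs Quinn: 33–17
Carla vs Farid: 30–20
Carla vs Rosa: 45–5
Carla beats every other candidate.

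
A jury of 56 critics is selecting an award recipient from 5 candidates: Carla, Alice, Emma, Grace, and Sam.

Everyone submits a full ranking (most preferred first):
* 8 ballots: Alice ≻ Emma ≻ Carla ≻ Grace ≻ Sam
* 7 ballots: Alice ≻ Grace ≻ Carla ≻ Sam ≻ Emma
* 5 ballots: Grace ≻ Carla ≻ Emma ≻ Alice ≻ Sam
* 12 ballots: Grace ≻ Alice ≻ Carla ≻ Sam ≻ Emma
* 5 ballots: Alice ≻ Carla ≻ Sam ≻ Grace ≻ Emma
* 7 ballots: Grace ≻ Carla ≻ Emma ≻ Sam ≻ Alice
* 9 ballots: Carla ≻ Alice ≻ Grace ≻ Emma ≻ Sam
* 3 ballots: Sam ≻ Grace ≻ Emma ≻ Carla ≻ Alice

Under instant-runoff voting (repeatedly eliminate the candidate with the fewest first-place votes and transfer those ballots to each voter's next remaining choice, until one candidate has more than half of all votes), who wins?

Alice

Round 1: Carla 9, Alice 20, Emma 0, Grace 24, Sam 3. Emma eliminated.
Round 2: Carla 9, Alice 20, Grace 24, Sam 3. Sam eliminated.
Round 3: Carla 9, Alice 20, Grace 27. Carla eliminated.
Round 4: Alice 29, Grace 27. Alice has a majority (≥29).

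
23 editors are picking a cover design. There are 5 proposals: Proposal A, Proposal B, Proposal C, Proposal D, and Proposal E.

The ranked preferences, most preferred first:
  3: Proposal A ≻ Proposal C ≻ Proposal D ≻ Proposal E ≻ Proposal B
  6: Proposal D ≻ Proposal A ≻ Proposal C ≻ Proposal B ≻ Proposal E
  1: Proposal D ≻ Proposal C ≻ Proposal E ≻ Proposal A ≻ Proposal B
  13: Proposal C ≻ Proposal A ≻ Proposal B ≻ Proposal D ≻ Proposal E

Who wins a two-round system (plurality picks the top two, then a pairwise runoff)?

Round 1 first-place votes: Proposal A 3, Proposal B 0, Proposal C 13, Proposal D 7, Proposal E 0. Proposal C and Proposal D advance.
Runoff: Proposal C is ranked above Proposal D on 16 ballots, Proposal D above Proposal C on 7.

Proposal C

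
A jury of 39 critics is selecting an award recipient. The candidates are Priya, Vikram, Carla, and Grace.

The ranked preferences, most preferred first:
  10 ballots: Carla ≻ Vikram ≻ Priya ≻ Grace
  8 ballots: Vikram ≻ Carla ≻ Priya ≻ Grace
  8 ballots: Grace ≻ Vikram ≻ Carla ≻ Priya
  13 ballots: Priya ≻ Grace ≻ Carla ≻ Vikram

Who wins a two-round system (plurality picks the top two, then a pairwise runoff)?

Round 1 first-place votes: Priya 13, Vikram 8, Carla 10, Grace 8. Priya and Carla advance.
Runoff: Priya is ranked above Carla on 13 ballots, Carla above Priya on 26.

Carla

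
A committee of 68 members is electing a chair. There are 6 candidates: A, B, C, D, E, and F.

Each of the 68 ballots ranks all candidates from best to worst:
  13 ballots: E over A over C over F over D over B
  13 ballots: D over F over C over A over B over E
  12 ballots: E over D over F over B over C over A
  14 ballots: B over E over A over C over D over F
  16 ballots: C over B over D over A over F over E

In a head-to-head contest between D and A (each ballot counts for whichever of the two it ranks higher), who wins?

D

D is ranked above A on 41 ballots; A above D on 27.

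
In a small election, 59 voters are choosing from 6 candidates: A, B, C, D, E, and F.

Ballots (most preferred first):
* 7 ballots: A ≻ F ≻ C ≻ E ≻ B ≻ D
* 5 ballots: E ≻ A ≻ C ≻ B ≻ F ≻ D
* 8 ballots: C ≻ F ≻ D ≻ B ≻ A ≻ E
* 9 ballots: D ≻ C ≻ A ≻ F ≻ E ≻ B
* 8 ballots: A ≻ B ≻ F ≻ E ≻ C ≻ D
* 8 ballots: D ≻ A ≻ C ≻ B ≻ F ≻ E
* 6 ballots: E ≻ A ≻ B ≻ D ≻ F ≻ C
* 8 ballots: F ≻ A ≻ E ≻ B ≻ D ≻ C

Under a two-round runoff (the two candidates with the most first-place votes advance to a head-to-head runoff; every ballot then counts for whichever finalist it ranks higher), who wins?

A

Round 1 first-place votes: A 15, B 0, C 8, D 17, E 11, F 8. D and A advance.
Runoff: D is ranked above A on 25 ballots, A above D on 34.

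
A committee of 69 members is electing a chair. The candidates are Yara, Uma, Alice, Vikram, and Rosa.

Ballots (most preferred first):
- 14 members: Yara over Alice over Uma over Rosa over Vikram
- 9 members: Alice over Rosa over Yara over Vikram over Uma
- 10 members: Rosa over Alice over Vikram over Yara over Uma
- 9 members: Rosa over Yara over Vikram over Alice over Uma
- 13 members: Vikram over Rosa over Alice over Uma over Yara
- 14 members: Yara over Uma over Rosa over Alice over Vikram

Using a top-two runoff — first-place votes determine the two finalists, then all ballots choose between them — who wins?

Rosa

Round 1 first-place votes: Yara 28, Uma 0, Alice 9, Vikram 13, Rosa 19. Yara and Rosa advance.
Runoff: Yara is ranked above Rosa on 28 ballots, Rosa above Yara on 41.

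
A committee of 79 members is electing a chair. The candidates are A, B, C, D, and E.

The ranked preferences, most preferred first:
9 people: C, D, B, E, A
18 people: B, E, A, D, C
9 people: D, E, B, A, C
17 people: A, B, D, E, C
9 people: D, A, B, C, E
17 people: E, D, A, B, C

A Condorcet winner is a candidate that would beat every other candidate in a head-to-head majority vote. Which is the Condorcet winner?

D vs A: 44–35
D vs B: 44–35
D vs C: 70–9
D vs E: 44–35
D beats every other candidate.

D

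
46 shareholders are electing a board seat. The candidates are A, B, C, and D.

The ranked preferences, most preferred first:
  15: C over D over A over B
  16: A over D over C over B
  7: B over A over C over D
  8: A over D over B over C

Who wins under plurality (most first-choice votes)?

A

First-place votes: A 24, B 7, C 15, D 0.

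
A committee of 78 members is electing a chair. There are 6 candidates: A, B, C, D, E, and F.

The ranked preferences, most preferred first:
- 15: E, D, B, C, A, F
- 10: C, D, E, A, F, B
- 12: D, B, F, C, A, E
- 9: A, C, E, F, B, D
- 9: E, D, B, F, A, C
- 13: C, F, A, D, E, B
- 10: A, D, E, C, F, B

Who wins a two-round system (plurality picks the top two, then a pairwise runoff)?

Round 1 first-place votes: A 19, B 0, C 23, D 12, E 24, F 0. E and C advance.
Runoff: E is ranked above C on 34 ballots, C above E on 44.

C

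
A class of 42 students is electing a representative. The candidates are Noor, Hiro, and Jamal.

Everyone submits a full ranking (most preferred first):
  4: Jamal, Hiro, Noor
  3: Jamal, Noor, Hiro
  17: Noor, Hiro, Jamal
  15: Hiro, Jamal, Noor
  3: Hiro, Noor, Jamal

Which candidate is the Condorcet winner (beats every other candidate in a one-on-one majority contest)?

Hiro vs Noor: 22–20
Hiro vs Jamal: 35–7
Hiro beats every other candidate.

Hiro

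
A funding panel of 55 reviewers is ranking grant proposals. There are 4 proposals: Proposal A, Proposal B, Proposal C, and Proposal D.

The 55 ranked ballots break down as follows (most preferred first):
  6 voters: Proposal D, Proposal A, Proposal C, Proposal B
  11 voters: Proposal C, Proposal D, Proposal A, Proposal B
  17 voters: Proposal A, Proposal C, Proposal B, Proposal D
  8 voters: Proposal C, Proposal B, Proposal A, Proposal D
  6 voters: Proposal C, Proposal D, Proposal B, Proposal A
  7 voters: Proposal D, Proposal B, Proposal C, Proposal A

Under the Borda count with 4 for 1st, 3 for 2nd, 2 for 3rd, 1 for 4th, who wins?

Proposal A: 6×3 + 11×2 + 17×4 + 8×2 + 6×1 + 7×1 = 137
Proposal B: 6×1 + 11×1 + 17×2 + 8×3 + 6×2 + 7×3 = 108
Proposal C: 6×2 + 11×4 + 17×3 + 8×4 + 6×4 + 7×2 = 177
Proposal D: 6×4 + 11×3 + 17×1 + 8×1 + 6×3 + 7×4 = 128

Proposal C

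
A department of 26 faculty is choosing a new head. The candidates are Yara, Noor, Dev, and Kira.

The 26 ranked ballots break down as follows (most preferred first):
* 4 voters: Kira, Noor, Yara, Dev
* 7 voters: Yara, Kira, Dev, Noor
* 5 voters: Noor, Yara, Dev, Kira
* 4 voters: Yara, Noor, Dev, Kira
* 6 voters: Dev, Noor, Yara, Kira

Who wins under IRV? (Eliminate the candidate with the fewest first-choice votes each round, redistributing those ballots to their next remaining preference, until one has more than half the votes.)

Noor

Round 1: Yara 11, Noor 5, Dev 6, Kira 4. Kira eliminated.
Round 2: Yara 11, Noor 9, Dev 6. Dev eliminated.
Round 3: Yara 11, Noor 15. Noor has a majority (≥14).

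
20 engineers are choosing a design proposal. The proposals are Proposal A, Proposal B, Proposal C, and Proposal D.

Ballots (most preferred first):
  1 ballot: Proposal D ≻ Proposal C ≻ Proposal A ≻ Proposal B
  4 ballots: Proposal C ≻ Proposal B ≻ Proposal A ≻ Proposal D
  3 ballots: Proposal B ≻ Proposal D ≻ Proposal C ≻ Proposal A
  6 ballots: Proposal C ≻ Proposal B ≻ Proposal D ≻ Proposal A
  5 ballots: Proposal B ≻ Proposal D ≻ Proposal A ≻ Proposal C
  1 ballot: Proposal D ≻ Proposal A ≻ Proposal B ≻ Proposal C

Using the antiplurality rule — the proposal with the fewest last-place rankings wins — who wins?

Proposal B

Last-place votes: Proposal A 9, Proposal B 1, Proposal C 6, Proposal D 4.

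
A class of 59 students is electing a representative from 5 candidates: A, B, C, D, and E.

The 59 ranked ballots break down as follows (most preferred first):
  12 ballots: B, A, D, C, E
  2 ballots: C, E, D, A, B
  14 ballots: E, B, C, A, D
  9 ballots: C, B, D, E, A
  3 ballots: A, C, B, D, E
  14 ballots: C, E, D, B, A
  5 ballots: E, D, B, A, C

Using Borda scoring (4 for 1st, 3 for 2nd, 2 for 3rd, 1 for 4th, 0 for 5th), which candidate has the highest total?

C

A: 12×3 + 2×1 + 14×1 + 9×0 + 3×4 + 14×0 + 5×1 = 69
B: 12×4 + 2×0 + 14×3 + 9×3 + 3×2 + 14×1 + 5×2 = 147
C: 12×1 + 2×4 + 14×2 + 9×4 + 3×3 + 14×4 + 5×0 = 149
D: 12×2 + 2×2 + 14×0 + 9×2 + 3×1 + 14×2 + 5×3 = 92
E: 12×0 + 2×3 + 14×4 + 9×1 + 3×0 + 14×3 + 5×4 = 133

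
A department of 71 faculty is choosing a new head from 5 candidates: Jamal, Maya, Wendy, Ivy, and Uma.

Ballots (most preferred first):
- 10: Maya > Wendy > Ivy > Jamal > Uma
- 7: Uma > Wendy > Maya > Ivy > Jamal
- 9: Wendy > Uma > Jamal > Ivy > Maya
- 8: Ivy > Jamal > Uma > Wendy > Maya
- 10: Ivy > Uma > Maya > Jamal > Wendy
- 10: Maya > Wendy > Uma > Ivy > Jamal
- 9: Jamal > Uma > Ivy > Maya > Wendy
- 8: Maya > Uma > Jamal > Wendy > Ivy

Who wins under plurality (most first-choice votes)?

First-place votes: Jamal 9, Maya 28, Wendy 9, Ivy 18, Uma 7.

Maya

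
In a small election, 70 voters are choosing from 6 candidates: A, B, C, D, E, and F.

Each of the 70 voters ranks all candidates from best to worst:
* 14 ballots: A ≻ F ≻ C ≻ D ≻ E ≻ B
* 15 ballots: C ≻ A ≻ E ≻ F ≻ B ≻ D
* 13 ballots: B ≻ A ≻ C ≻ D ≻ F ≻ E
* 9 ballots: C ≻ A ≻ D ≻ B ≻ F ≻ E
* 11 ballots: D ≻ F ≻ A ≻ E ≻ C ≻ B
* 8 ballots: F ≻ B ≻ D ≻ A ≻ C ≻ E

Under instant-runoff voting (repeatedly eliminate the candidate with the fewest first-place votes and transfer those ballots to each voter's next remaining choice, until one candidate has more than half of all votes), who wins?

A

Round 1: A 14, B 13, C 24, D 11, E 0, F 8. E eliminated.
Round 2: A 14, B 13, C 24, D 11, F 8. F eliminated.
Round 3: A 14, B 21, C 24, D 11. D eliminated.
Round 4: A 25, B 21, C 24. B eliminated.
Round 5: A 46, C 24. A has a majority (≥36).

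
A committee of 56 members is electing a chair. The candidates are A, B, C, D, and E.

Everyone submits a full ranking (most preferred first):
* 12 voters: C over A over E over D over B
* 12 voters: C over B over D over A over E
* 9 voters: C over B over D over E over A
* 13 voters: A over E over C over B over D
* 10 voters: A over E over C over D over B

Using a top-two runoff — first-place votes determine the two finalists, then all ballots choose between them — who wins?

C

Round 1 first-place votes: A 23, B 0, C 33, D 0, E 0. C and A advance.
Runoff: C is ranked above A on 33 ballots, A above C on 23.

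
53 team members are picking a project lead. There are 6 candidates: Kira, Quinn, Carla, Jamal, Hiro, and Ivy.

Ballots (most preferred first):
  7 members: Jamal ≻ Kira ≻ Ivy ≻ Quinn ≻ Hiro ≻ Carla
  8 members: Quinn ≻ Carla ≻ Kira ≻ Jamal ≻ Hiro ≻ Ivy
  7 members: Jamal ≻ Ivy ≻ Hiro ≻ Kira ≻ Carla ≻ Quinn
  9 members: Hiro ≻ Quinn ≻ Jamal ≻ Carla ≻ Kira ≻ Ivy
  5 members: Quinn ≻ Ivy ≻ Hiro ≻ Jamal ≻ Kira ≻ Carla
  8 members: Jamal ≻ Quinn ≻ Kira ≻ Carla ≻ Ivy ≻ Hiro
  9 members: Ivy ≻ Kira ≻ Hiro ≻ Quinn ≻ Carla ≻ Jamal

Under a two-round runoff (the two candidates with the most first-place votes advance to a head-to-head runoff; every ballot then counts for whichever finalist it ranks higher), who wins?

Round 1 first-place votes: Kira 0, Quinn 13, Carla 0, Jamal 22, Hiro 9, Ivy 9. Jamal and Quinn advance.
Runoff: Jamal is ranked above Quinn on 22 ballots, Quinn above Jamal on 31.

Quinn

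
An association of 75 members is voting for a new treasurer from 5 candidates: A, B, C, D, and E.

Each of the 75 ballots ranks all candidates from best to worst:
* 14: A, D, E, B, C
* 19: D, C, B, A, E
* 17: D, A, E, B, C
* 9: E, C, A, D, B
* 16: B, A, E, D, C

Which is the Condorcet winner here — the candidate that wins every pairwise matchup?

A vs B: 40–35
A vs C: 47–28
A vs D: 39–36
A vs E: 66–9
A beats every other candidate.

A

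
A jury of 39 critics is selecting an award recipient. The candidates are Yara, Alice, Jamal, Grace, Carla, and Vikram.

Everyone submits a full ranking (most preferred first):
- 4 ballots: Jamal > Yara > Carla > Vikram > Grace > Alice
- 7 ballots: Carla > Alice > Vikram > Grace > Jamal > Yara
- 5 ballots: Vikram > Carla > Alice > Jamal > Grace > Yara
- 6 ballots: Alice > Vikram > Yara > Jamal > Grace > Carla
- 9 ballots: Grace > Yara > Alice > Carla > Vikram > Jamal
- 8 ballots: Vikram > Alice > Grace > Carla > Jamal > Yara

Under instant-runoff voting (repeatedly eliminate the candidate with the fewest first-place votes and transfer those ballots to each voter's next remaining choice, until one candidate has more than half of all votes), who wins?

Carla

Round 1: Yara 0, Alice 6, Jamal 4, Grace 9, Carla 7, Vikram 13. Yara eliminated.
Round 2: Alice 6, Jamal 4, Grace 9, Carla 7, Vikram 13. Jamal eliminated.
Round 3: Alice 6, Grace 9, Carla 11, Vikram 13. Alice eliminated.
Round 4: Grace 9, Carla 11, Vikram 19. Grace eliminated.
Round 5: Carla 20, Vikram 19. Carla has a majority (≥20).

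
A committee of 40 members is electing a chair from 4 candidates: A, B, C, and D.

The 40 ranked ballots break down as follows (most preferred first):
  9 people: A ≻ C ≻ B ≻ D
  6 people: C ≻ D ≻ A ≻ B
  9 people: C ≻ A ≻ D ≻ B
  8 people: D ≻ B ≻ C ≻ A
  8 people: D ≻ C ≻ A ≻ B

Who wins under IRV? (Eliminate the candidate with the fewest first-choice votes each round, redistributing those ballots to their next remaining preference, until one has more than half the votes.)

C

Round 1: A 9, B 0, C 15, D 16. B eliminated.
Round 2: A 9, C 15, D 16. A eliminated.
Round 3: C 24, D 16. C has a majority (≥21).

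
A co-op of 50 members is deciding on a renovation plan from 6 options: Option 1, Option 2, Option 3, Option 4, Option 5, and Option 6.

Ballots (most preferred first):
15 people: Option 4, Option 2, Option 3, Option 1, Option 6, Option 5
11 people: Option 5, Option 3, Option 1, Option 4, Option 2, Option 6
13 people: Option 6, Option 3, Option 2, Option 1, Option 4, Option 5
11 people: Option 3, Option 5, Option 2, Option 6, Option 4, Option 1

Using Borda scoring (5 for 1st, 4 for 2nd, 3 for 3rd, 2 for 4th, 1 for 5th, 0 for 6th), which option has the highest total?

Option 1: 15×2 + 11×3 + 13×2 + 11×0 = 89
Option 2: 15×4 + 11×1 + 13×3 + 11×3 = 143
Option 3: 15×3 + 11×4 + 13×4 + 11×5 = 196
Option 4: 15×5 + 11×2 + 13×1 + 11×1 = 121
Option 5: 15×0 + 11×5 + 13×0 + 11×4 = 99
Option 6: 15×1 + 11×0 + 13×5 + 11×2 = 102

Option 3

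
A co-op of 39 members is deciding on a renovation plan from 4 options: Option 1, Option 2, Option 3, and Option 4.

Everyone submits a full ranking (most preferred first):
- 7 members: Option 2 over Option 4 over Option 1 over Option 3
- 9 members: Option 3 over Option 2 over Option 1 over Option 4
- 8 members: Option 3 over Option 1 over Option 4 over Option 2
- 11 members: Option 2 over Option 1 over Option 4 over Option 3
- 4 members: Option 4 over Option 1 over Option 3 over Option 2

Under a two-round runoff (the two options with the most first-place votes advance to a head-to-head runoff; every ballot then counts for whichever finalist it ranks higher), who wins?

Round 1 first-place votes: Option 1 0, Option 2 18, Option 3 17, Option 4 4. Option 2 and Option 3 advance.
Runoff: Option 2 is ranked above Option 3 on 18 ballots, Option 3 above Option 2 on 21.

Option 3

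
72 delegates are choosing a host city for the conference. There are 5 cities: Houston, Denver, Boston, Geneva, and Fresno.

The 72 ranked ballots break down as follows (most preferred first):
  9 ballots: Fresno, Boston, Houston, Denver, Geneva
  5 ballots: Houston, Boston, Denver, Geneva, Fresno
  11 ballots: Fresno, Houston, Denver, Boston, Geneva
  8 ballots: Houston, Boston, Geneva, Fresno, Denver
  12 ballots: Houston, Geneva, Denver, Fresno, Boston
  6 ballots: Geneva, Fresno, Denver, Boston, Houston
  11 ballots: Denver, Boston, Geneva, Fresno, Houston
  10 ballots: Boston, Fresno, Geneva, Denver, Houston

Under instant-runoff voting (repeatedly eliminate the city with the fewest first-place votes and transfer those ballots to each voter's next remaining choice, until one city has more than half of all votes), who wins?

Fresno

Round 1: Houston 25, Denver 11, Boston 10, Geneva 6, Fresno 20. Geneva eliminated.
Round 2: Houston 25, Denver 11, Boston 10, Fresno 26. Boston eliminated.
Round 3: Houston 25, Denver 11, Fresno 36. Denver eliminated.
Round 4: Houston 25, Fresno 47. Fresno has a majority (≥37).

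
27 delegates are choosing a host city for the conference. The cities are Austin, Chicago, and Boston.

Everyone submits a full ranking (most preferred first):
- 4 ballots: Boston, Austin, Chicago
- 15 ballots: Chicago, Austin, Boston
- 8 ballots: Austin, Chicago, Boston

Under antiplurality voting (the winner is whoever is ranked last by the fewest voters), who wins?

Last-place votes: Austin 0, Chicago 4, Boston 23.

Austin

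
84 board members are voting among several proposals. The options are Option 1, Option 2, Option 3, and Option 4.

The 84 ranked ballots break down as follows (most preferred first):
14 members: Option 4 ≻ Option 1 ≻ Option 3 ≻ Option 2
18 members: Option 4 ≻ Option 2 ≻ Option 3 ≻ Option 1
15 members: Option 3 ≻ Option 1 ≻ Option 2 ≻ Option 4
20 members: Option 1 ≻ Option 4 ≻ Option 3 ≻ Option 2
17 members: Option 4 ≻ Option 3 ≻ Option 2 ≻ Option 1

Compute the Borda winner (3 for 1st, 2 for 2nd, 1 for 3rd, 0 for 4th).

Option 4

Option 1: 14×2 + 18×0 + 15×2 + 20×3 + 17×0 = 118
Option 2: 14×0 + 18×2 + 15×1 + 20×0 + 17×1 = 68
Option 3: 14×1 + 18×1 + 15×3 + 20×1 + 17×2 = 131
Option 4: 14×3 + 18×3 + 15×0 + 20×2 + 17×3 = 187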